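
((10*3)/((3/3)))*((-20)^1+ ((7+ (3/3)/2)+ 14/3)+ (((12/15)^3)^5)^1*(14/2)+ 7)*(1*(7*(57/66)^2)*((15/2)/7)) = -116412464940411/1181640625000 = -98.52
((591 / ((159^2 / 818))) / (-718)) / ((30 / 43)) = -3464639 / 90758790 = -0.04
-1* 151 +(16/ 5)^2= -3519/ 25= -140.76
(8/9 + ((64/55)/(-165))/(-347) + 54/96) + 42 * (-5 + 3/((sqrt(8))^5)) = -31522786853/151153200 + 63 * sqrt(2)/128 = -207.85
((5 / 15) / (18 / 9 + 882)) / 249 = 1 / 660348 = 0.00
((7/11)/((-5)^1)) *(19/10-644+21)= 43477/550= 79.05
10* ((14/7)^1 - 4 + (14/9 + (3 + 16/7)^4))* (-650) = -109575992500/21609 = -5070849.76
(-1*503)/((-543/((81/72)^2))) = 13581/11584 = 1.17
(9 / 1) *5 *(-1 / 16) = -45 / 16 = -2.81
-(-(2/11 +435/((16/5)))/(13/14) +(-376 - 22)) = 623011/1144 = 544.59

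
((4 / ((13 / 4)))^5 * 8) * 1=22.59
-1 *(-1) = 1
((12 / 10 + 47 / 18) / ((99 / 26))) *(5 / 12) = 4459 / 10692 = 0.42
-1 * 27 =-27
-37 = -37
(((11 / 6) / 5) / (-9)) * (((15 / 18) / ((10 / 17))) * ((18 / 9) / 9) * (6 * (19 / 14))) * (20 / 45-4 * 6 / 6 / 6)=3553 / 153090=0.02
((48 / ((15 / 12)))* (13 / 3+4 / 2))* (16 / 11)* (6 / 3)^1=38912 / 55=707.49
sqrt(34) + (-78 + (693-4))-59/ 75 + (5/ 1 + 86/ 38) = sqrt(34) + 879904/ 1425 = 623.31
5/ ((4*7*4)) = 0.04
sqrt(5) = 2.24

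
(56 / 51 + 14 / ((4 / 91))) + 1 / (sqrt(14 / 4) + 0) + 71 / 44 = sqrt(14) / 7 + 720799 / 2244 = 321.75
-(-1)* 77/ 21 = 11/ 3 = 3.67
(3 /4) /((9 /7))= 7 /12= 0.58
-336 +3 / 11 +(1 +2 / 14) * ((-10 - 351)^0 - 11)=-26731 / 77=-347.16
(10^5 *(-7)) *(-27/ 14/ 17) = 79411.76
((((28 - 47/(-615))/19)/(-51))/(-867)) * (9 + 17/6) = 1225957/3100053870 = 0.00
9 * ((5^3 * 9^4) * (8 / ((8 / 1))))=7381125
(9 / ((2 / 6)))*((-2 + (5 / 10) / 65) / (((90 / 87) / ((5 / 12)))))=-22533 / 1040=-21.67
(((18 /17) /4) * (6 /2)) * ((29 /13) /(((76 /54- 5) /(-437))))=9238617 /42874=215.48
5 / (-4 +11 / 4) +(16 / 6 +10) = 26 / 3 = 8.67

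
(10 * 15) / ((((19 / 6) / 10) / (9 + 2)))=99000 / 19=5210.53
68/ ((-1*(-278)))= 34/ 139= 0.24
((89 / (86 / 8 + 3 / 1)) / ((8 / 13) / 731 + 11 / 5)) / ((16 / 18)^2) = 68507127 / 18404848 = 3.72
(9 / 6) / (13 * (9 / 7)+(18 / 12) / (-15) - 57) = -0.04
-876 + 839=-37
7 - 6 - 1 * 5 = -4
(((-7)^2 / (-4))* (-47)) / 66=2303 / 264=8.72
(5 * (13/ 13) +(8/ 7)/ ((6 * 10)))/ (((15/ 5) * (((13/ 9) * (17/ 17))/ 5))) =527/ 91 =5.79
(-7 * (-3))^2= 441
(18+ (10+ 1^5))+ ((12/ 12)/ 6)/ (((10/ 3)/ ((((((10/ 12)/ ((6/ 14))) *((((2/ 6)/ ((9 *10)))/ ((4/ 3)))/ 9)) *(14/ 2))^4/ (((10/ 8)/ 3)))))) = 4473081341520312001/ 154244184190156800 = 29.00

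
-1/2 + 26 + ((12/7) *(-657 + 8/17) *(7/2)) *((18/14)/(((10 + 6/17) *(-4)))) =364179/2464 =147.80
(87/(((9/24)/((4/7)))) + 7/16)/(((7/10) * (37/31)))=2309035/14504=159.20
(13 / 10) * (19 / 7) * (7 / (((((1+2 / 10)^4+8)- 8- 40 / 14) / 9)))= -1945125 / 6856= -283.71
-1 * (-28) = 28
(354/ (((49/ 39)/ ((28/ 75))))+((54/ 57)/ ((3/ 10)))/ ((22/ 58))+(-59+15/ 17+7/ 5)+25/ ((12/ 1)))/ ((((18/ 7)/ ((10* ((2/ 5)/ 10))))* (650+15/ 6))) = 439318483/ 31297488750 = 0.01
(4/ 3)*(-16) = -21.33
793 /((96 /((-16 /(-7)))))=793 /42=18.88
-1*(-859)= 859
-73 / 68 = -1.07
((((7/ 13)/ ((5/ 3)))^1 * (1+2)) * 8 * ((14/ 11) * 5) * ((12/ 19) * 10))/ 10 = 84672/ 2717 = 31.16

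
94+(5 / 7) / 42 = 94.02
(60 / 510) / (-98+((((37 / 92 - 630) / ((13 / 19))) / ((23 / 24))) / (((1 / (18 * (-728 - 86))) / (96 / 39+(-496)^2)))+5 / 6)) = 1072812 / 31561964779777823809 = 0.00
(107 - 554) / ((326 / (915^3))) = -342429211125 / 326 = -1050396353.14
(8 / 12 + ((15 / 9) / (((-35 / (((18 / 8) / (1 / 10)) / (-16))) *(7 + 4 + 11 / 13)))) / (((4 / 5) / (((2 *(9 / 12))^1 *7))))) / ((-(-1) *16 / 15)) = 438115 / 630784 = 0.69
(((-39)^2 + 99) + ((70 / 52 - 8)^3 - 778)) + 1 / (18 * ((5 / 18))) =48123951 / 87880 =547.61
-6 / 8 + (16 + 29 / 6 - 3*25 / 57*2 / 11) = 49769 / 2508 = 19.84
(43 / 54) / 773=43 / 41742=0.00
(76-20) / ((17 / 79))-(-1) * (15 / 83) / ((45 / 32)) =1102120 / 4233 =260.36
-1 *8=-8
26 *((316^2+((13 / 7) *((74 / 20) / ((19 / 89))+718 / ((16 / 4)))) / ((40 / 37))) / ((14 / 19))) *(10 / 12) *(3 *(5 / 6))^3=866178241175 / 18816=46034132.72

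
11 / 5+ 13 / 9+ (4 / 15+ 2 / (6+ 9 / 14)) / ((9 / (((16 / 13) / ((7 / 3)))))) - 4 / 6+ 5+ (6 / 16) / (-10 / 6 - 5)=6462863 / 812448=7.95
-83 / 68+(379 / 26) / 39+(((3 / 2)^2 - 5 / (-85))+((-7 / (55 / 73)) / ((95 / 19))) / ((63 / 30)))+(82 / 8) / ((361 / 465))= 3144247331 / 228173660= 13.78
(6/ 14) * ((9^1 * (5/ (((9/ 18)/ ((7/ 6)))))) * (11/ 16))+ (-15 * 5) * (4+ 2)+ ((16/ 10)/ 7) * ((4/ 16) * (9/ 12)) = -234651/ 560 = -419.02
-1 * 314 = -314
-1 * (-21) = 21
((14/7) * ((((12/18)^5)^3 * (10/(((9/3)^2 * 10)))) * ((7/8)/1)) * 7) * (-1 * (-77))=30908416/129140163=0.24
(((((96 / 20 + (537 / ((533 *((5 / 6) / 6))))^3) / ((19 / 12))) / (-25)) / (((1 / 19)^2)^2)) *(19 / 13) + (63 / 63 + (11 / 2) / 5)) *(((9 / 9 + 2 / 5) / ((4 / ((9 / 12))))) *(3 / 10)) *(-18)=12973755411248432454549 / 4921131702500000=2636335.74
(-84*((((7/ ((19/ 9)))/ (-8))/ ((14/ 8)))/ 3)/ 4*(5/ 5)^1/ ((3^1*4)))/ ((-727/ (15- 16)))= 21/ 110504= 0.00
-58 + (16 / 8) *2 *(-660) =-2698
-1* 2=-2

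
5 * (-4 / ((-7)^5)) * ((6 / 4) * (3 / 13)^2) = 270 / 2840383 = 0.00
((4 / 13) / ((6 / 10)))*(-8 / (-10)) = 16 / 39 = 0.41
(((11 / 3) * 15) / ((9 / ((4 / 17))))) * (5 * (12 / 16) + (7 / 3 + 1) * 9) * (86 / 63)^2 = 2033900 / 22491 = 90.43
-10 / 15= -2 / 3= -0.67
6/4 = 3/2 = 1.50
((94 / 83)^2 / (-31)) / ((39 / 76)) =-671536 / 8328801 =-0.08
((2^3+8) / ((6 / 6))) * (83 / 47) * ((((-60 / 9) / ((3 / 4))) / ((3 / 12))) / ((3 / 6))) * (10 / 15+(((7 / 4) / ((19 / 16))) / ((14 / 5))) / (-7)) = -200581120 / 168777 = -1188.44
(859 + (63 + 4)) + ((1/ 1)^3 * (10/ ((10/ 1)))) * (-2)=924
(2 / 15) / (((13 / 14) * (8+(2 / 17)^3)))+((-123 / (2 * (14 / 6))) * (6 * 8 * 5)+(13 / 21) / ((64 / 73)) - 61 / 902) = -87470334404239 / 13829175360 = -6325.06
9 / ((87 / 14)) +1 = 71 / 29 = 2.45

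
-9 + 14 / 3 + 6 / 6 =-10 / 3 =-3.33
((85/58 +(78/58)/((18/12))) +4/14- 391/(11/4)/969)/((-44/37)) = -2.10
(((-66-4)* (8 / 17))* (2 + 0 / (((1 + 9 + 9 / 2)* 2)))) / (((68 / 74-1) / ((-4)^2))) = 663040 / 51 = 13000.78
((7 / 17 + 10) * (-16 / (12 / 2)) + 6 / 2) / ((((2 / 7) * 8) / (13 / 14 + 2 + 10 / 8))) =-49257 / 1088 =-45.27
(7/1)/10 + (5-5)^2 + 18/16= 73/40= 1.82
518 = 518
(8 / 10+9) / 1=49 / 5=9.80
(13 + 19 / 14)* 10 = 1005 / 7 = 143.57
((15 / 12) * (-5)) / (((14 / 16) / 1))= -50 / 7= -7.14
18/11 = 1.64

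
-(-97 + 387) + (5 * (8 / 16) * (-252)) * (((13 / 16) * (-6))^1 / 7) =595 / 4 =148.75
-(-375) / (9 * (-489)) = -125 / 1467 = -0.09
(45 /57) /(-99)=-5 /627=-0.01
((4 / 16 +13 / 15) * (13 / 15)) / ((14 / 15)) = 871 / 840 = 1.04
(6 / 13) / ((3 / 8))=16 / 13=1.23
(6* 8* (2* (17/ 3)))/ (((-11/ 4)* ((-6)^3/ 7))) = 1904/ 297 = 6.41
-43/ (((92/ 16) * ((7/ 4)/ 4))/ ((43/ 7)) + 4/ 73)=-8638528/ 93279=-92.61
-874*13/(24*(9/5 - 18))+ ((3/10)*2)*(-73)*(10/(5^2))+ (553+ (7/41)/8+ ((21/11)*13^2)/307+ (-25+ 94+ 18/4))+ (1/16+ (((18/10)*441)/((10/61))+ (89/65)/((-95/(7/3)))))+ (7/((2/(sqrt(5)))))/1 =7*sqrt(5)/2+ 18221172416261527/3324131038800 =5489.31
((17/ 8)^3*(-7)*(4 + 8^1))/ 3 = -34391/ 128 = -268.68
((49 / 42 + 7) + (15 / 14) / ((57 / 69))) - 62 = -20962 / 399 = -52.54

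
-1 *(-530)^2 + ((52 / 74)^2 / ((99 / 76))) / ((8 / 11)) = -3460962478 / 12321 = -280899.48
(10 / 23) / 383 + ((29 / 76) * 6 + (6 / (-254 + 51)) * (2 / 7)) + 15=8220579049 / 475668382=17.28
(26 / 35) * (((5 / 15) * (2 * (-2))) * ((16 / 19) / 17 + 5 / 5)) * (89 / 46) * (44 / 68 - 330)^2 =-16394294366164 / 75144335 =-218170.73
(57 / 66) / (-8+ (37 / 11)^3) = 2299 / 80010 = 0.03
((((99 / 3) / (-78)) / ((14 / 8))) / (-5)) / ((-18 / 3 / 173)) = -1903 / 1365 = -1.39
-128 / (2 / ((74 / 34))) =-2368 / 17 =-139.29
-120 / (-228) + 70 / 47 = 1800 / 893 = 2.02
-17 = -17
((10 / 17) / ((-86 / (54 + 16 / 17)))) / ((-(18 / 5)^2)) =58375 / 2013174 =0.03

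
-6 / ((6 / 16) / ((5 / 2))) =-40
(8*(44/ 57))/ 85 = 352/ 4845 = 0.07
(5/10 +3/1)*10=35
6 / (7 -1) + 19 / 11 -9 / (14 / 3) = 123 / 154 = 0.80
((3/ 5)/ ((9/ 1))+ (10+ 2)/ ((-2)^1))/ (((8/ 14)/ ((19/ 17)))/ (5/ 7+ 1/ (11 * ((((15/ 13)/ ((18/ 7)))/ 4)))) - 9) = 0.68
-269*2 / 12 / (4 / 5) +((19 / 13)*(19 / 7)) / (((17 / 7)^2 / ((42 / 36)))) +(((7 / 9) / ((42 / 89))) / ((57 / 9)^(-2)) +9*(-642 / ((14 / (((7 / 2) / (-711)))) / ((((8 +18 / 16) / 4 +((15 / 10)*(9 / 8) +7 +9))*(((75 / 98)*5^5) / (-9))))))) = -4871747134895287 / 452356265088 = -10769.71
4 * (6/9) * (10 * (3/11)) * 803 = 5840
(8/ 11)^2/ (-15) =-64/ 1815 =-0.04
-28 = -28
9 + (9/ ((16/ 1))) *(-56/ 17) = 243/ 34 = 7.15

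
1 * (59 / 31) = 59 / 31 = 1.90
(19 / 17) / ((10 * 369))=19 / 62730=0.00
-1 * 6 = -6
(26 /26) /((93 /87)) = 29 /31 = 0.94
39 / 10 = 3.90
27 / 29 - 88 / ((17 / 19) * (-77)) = 2.21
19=19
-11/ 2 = -5.50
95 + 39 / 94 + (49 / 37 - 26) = 246031 / 3478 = 70.74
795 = 795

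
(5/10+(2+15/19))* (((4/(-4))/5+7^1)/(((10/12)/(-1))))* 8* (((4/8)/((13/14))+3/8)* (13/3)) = -850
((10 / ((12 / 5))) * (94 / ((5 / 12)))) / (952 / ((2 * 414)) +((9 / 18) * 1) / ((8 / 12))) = 778320 / 1573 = 494.80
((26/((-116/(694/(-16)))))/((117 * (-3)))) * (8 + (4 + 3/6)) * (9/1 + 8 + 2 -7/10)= -105835/16704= -6.34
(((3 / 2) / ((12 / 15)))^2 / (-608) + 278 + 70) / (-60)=-5.80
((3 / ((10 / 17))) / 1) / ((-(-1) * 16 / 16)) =51 / 10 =5.10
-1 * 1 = -1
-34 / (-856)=17 / 428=0.04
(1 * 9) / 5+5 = 34 / 5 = 6.80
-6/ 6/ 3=-1/ 3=-0.33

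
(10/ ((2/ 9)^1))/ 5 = 9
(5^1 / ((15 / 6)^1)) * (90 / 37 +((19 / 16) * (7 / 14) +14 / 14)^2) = 9.94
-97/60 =-1.62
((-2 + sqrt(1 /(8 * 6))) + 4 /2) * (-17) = -17 * sqrt(3) /12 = -2.45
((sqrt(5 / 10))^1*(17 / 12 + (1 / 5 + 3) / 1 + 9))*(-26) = -10621*sqrt(2) / 60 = -250.34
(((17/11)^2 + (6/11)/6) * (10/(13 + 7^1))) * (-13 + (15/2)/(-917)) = -1789275/110957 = -16.13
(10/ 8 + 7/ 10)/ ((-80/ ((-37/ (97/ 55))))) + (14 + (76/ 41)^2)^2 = 26710575448353/ 87711621440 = 304.53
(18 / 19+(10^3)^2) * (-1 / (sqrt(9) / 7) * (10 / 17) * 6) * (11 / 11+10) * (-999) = 29230767692280 / 323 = 90497732793.44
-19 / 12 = -1.58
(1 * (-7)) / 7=-1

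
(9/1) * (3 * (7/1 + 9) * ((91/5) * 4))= 31449.60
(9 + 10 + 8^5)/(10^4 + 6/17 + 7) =557379/170125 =3.28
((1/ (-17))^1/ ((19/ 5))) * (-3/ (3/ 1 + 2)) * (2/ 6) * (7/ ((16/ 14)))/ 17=49/ 43928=0.00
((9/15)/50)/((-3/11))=-11/250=-0.04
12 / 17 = 0.71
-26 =-26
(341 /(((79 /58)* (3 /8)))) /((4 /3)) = 39556 /79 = 500.71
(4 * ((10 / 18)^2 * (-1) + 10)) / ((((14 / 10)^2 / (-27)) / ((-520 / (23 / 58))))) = 2367560000 / 3381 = 700254.36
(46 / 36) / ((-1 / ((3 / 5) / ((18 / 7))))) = -161 / 540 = -0.30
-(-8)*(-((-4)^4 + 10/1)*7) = -14896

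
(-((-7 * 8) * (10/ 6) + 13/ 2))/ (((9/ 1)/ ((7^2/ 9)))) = 25529/ 486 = 52.53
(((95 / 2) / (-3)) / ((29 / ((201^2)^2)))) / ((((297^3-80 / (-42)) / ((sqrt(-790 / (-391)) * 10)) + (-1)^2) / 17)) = 15306334030775497500 / 3432038126801796137531-50759048791843378923825 * sqrt(308890) / 3432038126801796137531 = -8219.83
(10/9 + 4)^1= 46/9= 5.11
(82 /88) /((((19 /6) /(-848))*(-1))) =52152 /209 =249.53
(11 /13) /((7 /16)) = 1.93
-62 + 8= -54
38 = 38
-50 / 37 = -1.35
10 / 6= 5 / 3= 1.67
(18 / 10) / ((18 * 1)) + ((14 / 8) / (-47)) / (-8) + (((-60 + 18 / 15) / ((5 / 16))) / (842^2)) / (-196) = 697452359 / 6664261600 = 0.10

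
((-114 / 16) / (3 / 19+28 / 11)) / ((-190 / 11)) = 6897 / 45200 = 0.15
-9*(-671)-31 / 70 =422699 / 70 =6038.56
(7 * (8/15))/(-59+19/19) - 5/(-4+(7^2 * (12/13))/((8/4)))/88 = -624563/9263760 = -0.07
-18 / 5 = -3.60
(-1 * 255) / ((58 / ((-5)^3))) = 31875 / 58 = 549.57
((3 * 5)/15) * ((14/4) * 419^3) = 514920413/2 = 257460206.50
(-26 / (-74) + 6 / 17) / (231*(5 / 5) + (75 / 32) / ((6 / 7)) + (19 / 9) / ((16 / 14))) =0.00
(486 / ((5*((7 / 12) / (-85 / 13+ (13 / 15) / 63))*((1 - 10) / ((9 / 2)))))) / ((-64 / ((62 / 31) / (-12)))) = 180351 / 127400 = 1.42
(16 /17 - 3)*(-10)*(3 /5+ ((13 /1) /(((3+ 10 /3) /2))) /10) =6720 /323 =20.80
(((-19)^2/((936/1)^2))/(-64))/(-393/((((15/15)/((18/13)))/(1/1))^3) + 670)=4693/272051675136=0.00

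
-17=-17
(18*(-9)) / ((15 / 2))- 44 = -65.60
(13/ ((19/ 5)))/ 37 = 65/ 703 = 0.09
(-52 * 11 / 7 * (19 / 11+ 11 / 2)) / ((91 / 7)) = -318 / 7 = -45.43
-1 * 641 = -641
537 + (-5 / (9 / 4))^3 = 383473 / 729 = 526.03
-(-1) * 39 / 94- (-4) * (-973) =-3891.59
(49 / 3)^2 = 2401 / 9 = 266.78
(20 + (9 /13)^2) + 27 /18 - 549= -178133 /338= -527.02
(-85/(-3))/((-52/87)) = -2465/52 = -47.40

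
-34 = -34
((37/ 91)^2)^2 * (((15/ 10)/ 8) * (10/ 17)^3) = 702810375/ 673817566786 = 0.00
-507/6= -169/2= -84.50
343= 343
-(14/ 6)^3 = -343/ 27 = -12.70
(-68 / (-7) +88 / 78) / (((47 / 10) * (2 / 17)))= 251600 / 12831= 19.61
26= 26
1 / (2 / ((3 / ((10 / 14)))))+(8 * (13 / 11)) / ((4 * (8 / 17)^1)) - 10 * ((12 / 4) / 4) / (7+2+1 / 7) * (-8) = 13.69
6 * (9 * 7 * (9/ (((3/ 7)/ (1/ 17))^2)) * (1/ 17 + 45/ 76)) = 7788501/ 186694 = 41.72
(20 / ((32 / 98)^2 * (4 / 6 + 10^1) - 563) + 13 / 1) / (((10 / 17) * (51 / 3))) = 52468201 / 40470970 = 1.30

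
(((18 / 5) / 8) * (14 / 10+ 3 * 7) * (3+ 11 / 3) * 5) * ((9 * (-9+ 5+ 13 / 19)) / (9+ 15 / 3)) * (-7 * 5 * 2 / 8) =119070 / 19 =6266.84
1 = 1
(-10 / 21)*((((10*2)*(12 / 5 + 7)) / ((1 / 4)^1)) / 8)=-940 / 21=-44.76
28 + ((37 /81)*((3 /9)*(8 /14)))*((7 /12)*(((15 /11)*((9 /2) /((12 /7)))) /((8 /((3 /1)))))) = 533519 /19008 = 28.07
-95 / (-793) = 0.12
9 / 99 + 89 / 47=1026 / 517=1.98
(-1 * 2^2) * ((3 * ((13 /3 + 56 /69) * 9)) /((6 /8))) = -17040 /23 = -740.87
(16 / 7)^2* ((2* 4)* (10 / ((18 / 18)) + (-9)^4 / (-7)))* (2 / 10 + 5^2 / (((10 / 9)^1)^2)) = -1359267328 / 1715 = -792575.70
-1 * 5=-5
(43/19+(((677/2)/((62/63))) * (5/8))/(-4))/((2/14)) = -27168547/75392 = -360.36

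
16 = 16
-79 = -79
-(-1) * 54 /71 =54 /71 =0.76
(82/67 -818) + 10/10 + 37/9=-489434/603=-811.67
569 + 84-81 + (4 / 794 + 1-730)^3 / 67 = -24238298954629079 / 4192241791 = -5781703.48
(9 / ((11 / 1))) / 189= 1 / 231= 0.00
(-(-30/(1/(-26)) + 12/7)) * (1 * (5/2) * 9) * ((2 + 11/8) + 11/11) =-76950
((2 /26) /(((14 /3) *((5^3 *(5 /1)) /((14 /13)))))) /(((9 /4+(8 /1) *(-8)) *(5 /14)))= -0.00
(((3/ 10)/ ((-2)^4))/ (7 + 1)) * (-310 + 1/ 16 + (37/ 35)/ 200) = -13017153/ 17920000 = -0.73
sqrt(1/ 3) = sqrt(3)/ 3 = 0.58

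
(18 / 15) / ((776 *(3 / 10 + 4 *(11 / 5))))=3 / 17654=0.00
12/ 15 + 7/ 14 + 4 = 53/ 10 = 5.30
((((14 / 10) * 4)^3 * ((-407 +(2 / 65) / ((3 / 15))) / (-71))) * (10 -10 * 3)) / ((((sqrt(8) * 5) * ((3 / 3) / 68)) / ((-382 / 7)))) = 430845832704 * sqrt(2) / 115375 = 5281109.60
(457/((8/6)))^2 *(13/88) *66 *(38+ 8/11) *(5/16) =78070888935/5632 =13862018.63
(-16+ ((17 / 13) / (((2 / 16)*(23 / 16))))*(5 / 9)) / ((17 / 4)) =-128704 / 45747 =-2.81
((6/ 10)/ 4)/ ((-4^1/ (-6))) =9/ 40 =0.22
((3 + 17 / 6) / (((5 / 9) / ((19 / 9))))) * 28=1862 / 3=620.67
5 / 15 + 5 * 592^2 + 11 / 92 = 483640445 / 276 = 1752320.45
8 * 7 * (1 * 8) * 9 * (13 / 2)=26208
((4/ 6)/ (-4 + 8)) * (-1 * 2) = -0.33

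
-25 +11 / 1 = -14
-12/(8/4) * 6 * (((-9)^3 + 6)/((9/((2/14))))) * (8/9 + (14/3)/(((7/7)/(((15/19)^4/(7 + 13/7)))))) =38330069612/84838971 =451.80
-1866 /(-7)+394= 4624 /7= 660.57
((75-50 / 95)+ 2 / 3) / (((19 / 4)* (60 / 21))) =29981 / 5415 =5.54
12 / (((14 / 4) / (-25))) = -600 / 7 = -85.71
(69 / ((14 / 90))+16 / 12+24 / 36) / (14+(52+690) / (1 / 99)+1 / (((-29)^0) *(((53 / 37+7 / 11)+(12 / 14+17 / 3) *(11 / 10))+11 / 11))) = 2731118041 / 450345238546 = 0.01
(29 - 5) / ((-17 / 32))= -768 / 17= -45.18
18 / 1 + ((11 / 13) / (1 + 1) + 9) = 713 / 26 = 27.42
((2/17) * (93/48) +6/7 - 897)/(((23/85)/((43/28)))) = -183375865/36064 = -5084.73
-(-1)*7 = 7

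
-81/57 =-27/19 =-1.42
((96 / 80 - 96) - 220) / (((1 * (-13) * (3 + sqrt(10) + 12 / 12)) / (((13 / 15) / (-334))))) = -1574 / 37575 + 787 * sqrt(10) / 75150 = -0.01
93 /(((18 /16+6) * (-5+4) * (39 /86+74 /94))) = -1002416 /95285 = -10.52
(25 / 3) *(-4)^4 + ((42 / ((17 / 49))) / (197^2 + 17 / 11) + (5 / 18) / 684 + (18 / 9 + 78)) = 7063329151687 / 3191258088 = 2213.34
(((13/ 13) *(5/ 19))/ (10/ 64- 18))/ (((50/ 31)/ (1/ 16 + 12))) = -5983/ 54245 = -0.11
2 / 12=1 / 6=0.17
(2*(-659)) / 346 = -659 / 173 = -3.81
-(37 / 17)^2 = -1369 / 289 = -4.74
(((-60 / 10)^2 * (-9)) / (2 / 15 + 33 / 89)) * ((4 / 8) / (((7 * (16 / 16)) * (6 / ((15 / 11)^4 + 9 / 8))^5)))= -19828832375290712753519584007805 / 1661639184155824726131820986368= -11.93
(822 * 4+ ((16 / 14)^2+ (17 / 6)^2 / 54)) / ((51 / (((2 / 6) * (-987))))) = -14726994335 / 694008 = -21220.21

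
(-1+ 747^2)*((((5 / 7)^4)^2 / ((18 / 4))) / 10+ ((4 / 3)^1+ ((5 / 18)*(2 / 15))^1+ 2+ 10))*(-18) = -2322794831416576 / 17294403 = -134309049.66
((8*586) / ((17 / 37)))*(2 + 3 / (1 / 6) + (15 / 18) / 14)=73068340 / 357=204673.22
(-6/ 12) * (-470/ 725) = 47/ 145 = 0.32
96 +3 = 99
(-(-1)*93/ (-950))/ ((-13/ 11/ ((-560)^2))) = 6416256/ 247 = 25976.74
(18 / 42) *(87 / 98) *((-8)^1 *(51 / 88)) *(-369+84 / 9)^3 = 619314507227 / 7546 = 82071893.35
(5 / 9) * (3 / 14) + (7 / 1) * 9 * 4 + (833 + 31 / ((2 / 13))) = 27019 / 21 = 1286.62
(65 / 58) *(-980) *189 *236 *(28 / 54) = -736626800 / 29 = -25400924.14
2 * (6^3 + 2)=436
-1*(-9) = 9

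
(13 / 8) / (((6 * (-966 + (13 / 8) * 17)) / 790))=-5135 / 22521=-0.23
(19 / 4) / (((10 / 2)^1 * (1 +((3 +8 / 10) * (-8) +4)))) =-19 / 508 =-0.04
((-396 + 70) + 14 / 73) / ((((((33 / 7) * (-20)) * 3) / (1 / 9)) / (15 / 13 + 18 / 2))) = 55496 / 42705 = 1.30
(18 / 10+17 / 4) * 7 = 42.35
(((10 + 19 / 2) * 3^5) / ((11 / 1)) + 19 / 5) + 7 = 48573 / 110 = 441.57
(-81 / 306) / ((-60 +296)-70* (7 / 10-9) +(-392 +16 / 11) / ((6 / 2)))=-0.00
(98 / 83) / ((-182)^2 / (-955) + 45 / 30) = -0.04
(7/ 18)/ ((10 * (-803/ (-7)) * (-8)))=-49/ 1156320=-0.00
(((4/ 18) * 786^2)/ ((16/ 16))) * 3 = 411864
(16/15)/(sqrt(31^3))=16 * sqrt(31)/14415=0.01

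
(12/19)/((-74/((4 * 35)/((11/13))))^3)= -9042852000/1280963717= -7.06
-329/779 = -0.42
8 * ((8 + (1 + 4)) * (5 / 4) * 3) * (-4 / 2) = -780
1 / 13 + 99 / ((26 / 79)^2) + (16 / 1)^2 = 1170.07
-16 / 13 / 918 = -8 / 5967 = -0.00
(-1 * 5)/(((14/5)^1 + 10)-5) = -25/39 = -0.64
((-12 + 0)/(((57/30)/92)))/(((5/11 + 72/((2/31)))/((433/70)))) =-5258352/1633373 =-3.22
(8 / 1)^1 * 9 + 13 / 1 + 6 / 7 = 601 / 7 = 85.86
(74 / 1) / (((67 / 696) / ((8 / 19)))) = 412032 / 1273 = 323.67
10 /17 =0.59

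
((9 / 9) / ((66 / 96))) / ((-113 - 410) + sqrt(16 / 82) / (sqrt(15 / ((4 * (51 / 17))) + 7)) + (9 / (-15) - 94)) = -949560 / 403183151 - 50 * sqrt(2706) / 4435014661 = -0.00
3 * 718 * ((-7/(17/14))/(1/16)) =-3377472/17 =-198674.82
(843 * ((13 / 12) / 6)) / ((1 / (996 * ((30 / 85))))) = 909597 / 17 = 53505.71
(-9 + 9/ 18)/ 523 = -17/ 1046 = -0.02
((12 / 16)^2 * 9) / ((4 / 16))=81 / 4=20.25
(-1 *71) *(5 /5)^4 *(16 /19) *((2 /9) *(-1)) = 2272 /171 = 13.29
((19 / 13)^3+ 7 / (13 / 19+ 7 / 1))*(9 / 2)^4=8487408015 / 5132192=1653.76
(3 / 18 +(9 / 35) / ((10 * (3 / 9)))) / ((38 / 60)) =256 / 665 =0.38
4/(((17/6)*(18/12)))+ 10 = 186/17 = 10.94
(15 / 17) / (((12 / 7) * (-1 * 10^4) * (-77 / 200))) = 0.00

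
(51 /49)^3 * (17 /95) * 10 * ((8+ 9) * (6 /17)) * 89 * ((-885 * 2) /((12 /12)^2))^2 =7545312563792400 /2235331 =3375478872.61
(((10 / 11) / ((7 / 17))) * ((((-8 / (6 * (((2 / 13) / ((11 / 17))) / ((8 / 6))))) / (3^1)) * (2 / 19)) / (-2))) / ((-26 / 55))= -2200 / 3591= -0.61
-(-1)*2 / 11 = 2 / 11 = 0.18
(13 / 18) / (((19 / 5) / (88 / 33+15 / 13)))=745 / 1026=0.73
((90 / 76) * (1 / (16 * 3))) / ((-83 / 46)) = -345 / 25232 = -0.01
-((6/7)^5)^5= -28430288029929701376/1341068619663964900807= -0.02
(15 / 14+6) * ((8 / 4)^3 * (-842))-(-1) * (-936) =-339984 / 7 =-48569.14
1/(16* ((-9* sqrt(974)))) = -sqrt(974)/140256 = -0.00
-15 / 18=-5 / 6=-0.83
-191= -191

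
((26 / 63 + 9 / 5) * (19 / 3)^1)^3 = 2322518259907 / 843908625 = 2752.10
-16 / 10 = -8 / 5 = -1.60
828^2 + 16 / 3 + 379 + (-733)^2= 3669772 / 3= 1223257.33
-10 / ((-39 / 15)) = 50 / 13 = 3.85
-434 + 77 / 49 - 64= -3475 / 7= -496.43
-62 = -62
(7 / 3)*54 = 126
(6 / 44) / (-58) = -3 / 1276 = -0.00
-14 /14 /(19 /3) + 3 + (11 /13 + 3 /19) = 50 /13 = 3.85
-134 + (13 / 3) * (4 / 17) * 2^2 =-6626 / 51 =-129.92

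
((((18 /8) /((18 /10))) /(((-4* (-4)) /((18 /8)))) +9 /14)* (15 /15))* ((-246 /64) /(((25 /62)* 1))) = -5593671 /716800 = -7.80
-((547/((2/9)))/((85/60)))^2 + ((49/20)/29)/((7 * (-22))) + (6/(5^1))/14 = -77931112219657/25813480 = -3019008.37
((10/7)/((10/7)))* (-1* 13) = -13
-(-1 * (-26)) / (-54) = 13 / 27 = 0.48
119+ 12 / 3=123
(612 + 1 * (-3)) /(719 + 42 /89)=54201 /64033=0.85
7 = 7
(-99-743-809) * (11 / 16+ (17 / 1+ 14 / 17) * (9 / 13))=-5850001 / 272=-21507.36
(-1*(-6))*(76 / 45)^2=11552 / 675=17.11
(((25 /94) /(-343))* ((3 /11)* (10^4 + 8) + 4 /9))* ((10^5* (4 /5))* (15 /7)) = -1351300000000 /3723951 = -362867.29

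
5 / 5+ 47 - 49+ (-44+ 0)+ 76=31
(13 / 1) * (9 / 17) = 117 / 17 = 6.88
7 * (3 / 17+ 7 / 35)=224 / 85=2.64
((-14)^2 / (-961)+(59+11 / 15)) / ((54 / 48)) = 6864928 / 129735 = 52.92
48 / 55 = 0.87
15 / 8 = 1.88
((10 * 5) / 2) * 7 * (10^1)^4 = 1750000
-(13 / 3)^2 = -169 / 9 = -18.78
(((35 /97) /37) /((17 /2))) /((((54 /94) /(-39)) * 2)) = -21385 /549117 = -0.04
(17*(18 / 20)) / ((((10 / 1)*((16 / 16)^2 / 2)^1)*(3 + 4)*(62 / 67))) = 10251 / 21700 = 0.47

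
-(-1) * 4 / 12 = 1 / 3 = 0.33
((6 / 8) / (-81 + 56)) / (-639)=1 / 21300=0.00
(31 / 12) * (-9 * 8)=-186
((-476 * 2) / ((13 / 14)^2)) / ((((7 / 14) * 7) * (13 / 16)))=-388.25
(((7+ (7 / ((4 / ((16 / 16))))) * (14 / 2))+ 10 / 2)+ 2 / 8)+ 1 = 51 / 2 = 25.50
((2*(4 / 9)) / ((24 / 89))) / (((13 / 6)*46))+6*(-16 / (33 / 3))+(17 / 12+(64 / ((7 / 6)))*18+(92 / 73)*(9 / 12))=59360682757 / 60504444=981.10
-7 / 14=-1 / 2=-0.50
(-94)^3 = -830584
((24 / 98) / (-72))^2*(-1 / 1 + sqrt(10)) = -1 / 86436 + sqrt(10) / 86436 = 0.00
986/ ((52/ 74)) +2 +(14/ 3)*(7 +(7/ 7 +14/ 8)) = 37717/ 26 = 1450.65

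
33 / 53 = 0.62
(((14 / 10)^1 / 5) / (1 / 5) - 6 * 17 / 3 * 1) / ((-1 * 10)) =163 / 50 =3.26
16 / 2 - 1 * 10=-2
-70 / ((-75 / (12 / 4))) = 14 / 5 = 2.80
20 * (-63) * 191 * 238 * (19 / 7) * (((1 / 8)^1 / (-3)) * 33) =213766245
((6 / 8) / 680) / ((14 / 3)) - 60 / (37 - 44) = 326409 / 38080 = 8.57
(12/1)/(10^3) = 3/250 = 0.01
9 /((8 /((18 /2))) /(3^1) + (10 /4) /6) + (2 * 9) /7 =1170 /77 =15.19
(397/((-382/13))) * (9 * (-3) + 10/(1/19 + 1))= 180635/764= 236.43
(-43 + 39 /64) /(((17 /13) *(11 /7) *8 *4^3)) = -246883 /6127616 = -0.04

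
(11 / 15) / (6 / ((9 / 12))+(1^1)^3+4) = 11 / 195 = 0.06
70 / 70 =1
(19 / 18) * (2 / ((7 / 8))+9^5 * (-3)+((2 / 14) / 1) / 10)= -186986.07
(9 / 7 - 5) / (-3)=26 / 21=1.24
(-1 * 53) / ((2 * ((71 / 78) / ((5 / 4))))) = -10335 / 284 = -36.39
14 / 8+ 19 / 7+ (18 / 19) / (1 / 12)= 15.83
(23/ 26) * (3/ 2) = 69/ 52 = 1.33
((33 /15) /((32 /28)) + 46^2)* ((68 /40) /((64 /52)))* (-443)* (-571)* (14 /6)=11050437219549 /6400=1726630815.55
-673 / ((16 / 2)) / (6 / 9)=-2019 / 16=-126.19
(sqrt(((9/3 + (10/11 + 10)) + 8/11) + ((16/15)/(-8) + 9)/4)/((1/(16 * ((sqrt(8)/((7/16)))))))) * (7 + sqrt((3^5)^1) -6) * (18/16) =96 * sqrt(74910)/55 + 2592 * sqrt(24970)/55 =7924.73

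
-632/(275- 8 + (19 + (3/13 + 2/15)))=-123240/55841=-2.21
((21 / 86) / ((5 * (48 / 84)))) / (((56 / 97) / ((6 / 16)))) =6111 / 110080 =0.06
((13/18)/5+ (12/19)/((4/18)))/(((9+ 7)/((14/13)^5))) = 85833349/317455515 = 0.27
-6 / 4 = -3 / 2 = -1.50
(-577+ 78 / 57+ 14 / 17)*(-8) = 1485304 / 323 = 4598.46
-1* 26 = -26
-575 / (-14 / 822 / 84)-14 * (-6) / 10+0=14179542 / 5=2835908.40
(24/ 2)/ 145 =12/ 145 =0.08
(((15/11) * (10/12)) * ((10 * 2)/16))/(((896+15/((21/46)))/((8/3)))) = 875/214566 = 0.00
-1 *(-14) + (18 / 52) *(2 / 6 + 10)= 17.58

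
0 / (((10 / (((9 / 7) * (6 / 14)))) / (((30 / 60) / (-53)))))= 0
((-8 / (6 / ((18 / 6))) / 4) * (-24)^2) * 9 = -5184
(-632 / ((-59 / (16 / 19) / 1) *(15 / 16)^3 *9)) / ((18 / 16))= 331350016 / 306453375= 1.08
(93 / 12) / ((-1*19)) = -31 / 76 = -0.41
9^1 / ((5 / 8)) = 14.40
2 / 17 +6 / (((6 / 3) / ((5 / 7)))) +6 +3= 1340 / 119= 11.26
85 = 85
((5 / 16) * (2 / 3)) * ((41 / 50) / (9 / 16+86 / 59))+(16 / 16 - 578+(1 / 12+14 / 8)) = -32900447 / 57210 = -575.08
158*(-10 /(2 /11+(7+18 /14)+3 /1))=-137.78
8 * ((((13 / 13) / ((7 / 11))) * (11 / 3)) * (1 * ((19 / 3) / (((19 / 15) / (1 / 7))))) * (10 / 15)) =9680 / 441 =21.95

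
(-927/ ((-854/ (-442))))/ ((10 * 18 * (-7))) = 22763/ 59780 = 0.38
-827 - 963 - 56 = -1846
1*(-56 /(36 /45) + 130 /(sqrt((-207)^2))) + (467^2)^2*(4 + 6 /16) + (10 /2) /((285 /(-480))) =6547258872537575 /31464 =208087302076.58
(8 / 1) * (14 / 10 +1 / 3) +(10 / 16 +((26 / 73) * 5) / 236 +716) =730.50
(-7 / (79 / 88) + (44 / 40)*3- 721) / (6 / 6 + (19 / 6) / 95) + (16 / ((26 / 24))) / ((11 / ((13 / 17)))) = -321063015 / 457963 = -701.07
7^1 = 7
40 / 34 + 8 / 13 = 396 / 221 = 1.79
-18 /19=-0.95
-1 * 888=-888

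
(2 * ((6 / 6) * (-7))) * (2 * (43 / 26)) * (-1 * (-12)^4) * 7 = 87381504 / 13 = 6721654.15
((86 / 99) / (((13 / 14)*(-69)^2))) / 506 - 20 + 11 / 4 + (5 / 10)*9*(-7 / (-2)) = -4650700709 / 3100467942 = -1.50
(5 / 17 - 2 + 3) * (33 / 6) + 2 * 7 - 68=-797 / 17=-46.88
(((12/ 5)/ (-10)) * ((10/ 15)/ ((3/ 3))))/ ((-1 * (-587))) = -4/ 14675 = -0.00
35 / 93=0.38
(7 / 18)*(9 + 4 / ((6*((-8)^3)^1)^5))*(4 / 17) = 4309100418463432697 / 5232479079562739712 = 0.82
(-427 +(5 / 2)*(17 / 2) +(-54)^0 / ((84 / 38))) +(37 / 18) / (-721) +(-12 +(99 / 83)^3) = -6168097792093 / 14841303372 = -415.60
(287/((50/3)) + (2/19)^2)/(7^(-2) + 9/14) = 15240029/586625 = 25.98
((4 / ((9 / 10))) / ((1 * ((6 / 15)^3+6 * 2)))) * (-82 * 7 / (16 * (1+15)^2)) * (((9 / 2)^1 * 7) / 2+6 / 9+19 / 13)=-500276875 / 542011392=-0.92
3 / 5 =0.60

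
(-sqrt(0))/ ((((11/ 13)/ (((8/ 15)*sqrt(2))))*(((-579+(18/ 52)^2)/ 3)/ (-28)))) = 0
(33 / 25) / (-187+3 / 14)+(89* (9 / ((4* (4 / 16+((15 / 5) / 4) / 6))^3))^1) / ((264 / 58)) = 52.13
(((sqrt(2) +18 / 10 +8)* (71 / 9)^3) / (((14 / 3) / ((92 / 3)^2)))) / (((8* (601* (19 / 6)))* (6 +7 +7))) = 3.64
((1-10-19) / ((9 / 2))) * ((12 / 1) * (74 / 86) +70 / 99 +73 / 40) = -15325807 / 191565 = -80.00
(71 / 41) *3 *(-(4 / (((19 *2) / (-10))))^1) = 4260 / 779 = 5.47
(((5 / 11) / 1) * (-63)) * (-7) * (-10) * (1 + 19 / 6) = -91875 / 11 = -8352.27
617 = 617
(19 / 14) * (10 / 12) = 95 / 84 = 1.13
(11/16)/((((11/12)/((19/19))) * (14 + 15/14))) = 21/422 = 0.05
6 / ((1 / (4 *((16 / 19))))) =384 / 19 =20.21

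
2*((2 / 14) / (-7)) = -2 / 49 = -0.04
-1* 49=-49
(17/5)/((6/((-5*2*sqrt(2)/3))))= -2.67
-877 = -877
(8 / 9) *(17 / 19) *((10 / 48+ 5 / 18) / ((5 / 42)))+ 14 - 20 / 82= 357638 / 21033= 17.00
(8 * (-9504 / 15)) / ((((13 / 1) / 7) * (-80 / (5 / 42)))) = 264 / 65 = 4.06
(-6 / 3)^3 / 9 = -8 / 9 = -0.89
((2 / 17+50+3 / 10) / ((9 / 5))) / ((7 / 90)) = 42855 / 119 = 360.13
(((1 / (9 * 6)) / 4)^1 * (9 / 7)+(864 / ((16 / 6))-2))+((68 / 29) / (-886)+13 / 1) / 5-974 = -7007928589 / 10791480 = -649.39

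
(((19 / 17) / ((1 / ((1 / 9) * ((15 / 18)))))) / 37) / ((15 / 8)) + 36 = 1834240 / 50949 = 36.00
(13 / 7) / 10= 13 / 70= 0.19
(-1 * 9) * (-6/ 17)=54/ 17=3.18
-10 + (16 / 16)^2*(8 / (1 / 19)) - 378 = -236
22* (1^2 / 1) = 22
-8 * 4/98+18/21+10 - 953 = -942.47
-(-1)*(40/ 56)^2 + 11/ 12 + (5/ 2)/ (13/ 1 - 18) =545/ 588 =0.93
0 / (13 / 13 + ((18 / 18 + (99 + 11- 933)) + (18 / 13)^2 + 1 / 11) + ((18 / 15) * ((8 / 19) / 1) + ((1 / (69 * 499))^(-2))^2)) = 0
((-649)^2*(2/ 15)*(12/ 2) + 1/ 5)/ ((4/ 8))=673922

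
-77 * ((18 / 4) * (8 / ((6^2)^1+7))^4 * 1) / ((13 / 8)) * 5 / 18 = -3153920 / 44444413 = -0.07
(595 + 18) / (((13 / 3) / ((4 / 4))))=141.46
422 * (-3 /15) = -422 /5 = -84.40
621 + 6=627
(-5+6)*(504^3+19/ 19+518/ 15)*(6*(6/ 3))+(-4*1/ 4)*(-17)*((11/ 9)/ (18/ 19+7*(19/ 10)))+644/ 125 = 4678576725526922/ 3045375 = 1536289201.01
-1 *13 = -13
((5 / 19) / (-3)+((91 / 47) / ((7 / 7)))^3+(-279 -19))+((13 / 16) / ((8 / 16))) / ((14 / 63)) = -26845253149 / 94686576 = -283.52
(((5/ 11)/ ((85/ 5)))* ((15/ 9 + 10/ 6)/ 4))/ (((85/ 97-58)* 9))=-2425/ 55953018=-0.00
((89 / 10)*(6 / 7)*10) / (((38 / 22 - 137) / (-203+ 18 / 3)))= 192863 / 1736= 111.10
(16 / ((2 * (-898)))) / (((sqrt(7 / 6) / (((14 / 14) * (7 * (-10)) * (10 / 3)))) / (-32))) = -12800 * sqrt(42) / 1347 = -61.58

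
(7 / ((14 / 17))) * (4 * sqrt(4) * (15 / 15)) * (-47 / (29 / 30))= -95880 / 29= -3306.21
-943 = -943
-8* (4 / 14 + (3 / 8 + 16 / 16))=-93 / 7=-13.29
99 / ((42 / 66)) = 1089 / 7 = 155.57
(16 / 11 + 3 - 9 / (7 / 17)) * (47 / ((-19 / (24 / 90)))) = 50384 / 4389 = 11.48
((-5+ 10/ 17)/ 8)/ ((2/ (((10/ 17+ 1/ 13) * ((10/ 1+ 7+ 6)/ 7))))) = -36225/ 60112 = -0.60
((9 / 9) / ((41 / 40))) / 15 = 8 / 123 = 0.07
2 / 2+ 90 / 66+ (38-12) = 312 / 11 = 28.36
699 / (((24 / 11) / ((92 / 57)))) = 58949 / 114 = 517.10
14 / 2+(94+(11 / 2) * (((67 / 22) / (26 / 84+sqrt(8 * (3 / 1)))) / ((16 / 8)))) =29547 * sqrt(6) / 42167+17017177 / 168668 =102.61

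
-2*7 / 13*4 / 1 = -56 / 13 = -4.31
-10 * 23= -230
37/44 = 0.84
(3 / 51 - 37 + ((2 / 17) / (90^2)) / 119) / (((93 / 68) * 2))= -302664599 / 22410675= -13.51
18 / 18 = 1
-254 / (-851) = 254 / 851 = 0.30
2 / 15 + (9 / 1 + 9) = 272 / 15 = 18.13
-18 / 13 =-1.38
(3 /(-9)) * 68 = -68 /3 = -22.67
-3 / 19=-0.16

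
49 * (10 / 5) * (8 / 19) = 784 / 19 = 41.26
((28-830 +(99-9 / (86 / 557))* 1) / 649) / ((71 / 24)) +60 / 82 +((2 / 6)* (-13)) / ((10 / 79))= -82613778139 / 2437118310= -33.90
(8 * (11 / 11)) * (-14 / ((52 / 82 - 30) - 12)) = 287 / 106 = 2.71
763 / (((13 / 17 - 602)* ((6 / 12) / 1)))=-25942 / 10221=-2.54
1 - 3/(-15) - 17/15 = 1/15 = 0.07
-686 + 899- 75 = 138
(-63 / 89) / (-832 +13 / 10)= 70 / 82147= 0.00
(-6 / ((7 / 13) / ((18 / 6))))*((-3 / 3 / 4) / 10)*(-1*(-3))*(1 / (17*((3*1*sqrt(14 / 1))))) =117*sqrt(14) / 33320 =0.01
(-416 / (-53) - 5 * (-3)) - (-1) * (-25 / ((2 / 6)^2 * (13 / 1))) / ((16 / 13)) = 7451 / 848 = 8.79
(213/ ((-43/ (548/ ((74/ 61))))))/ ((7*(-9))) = 1186694/ 33411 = 35.52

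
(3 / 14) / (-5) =-3 / 70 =-0.04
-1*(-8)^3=512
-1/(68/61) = -61/68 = -0.90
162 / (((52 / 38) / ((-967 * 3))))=-4464639 / 13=-343433.77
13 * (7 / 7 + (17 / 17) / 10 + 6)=923 / 10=92.30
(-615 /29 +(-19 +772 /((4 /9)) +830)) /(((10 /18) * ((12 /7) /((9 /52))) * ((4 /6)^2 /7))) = 7232.34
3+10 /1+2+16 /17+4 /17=275 /17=16.18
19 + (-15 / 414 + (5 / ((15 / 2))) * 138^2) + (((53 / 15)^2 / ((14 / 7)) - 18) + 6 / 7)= 460204687 / 36225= 12704.06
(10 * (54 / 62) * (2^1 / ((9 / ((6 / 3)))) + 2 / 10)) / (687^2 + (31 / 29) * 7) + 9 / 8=1909401045 / 1697227432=1.13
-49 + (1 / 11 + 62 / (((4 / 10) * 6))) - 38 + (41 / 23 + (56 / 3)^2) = 1316795 / 4554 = 289.15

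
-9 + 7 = -2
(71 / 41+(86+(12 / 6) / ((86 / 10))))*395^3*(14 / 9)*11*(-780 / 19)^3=-6417986274383460.81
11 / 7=1.57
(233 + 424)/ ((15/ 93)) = 20367/ 5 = 4073.40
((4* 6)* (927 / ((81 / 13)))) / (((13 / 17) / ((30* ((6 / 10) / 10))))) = 42024 / 5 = 8404.80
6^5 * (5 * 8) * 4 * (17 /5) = 4230144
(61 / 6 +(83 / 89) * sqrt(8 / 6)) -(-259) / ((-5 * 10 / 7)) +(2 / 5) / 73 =-142831 / 5475 +166 * sqrt(3) / 267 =-25.01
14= 14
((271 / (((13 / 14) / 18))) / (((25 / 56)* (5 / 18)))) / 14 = 4917024 / 1625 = 3025.86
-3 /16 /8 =-3 /128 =-0.02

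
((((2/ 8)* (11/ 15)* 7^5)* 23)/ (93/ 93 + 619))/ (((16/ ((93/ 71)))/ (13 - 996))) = -4179884093/ 454400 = -9198.69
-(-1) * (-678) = -678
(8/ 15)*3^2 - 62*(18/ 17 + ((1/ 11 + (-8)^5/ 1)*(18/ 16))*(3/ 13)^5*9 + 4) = 18265601234351/ 1388635820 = 13153.63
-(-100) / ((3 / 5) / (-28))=-14000 / 3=-4666.67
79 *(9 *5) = 3555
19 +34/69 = 1345/69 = 19.49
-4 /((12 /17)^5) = -1419857 /62208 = -22.82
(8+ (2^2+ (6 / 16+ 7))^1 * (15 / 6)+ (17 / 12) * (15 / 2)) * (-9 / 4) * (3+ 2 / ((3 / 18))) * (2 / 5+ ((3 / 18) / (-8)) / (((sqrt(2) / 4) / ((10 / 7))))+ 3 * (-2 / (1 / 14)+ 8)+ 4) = 169425 * sqrt(2) / 1792+ 2826009 / 32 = 88446.49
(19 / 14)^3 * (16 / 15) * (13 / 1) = 178334 / 5145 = 34.66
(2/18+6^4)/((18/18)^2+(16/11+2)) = 128315/441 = 290.96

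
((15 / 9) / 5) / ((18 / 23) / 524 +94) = 6026 / 1699359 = 0.00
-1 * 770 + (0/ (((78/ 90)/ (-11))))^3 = -770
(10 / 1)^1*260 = 2600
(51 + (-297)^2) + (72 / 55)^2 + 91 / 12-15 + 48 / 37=118536088771 / 1343100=88255.59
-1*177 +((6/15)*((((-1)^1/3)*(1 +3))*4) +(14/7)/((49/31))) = -130733/735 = -177.87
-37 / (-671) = 37 / 671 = 0.06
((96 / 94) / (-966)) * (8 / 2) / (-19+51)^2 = -1 / 242144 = -0.00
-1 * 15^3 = -3375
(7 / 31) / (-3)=-7 / 93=-0.08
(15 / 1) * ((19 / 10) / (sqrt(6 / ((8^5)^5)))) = 1305670057984 * sqrt(3) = 2261486878349.69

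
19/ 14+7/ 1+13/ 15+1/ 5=1979/ 210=9.42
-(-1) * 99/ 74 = 99/ 74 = 1.34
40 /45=8 /9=0.89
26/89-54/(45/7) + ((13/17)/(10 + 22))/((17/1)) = -33360999/4115360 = -8.11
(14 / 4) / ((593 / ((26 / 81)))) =91 / 48033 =0.00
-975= -975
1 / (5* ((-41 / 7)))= -7 / 205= -0.03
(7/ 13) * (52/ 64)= 7/ 16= 0.44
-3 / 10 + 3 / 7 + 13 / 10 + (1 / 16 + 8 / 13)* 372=92311 / 364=253.60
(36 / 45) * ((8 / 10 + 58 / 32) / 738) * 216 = 627 / 1025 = 0.61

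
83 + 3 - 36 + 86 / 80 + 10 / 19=39217 / 760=51.60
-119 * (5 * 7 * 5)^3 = -637765625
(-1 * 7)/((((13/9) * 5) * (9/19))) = -133/65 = -2.05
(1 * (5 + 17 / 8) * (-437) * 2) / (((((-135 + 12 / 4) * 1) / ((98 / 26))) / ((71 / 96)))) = 28886137 / 219648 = 131.51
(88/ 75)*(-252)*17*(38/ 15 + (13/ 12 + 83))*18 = -979613712/ 125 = -7836909.70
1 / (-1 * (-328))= 1 / 328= 0.00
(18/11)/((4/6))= 27/11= 2.45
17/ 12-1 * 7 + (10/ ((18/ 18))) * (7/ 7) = 4.42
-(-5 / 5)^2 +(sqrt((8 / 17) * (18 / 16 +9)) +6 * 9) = 9 * sqrt(17) / 17 +53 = 55.18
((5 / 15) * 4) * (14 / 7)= 8 / 3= 2.67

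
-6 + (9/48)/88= -8445/1408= -6.00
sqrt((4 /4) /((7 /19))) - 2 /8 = -1 /4 + sqrt(133) /7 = 1.40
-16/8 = -2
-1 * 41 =-41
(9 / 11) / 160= 9 / 1760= 0.01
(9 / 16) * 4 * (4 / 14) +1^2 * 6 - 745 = -10337 / 14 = -738.36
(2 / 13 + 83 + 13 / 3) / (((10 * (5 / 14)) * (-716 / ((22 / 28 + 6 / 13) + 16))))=-2677567 / 4537650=-0.59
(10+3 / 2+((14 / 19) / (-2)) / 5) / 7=2171 / 1330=1.63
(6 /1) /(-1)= -6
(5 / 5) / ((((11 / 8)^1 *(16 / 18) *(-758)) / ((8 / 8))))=-9 / 8338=-0.00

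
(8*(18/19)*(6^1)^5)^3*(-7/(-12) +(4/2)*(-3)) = -7604809555330990080/6859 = -1108734444573697.34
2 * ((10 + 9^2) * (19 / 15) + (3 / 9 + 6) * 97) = 7296 / 5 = 1459.20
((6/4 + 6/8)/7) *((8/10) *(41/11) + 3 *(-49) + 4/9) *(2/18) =-71069/13860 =-5.13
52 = 52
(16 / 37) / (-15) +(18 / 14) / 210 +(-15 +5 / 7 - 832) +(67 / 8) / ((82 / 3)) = -846.00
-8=-8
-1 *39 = -39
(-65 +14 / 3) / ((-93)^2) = -181 / 25947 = -0.01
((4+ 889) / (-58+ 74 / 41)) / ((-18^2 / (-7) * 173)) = -256291 / 129143808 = -0.00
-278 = -278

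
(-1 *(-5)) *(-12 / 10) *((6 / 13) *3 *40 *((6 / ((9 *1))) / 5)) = -576 / 13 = -44.31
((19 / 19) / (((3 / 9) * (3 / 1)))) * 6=6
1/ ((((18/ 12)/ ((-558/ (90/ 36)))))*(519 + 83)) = -372/ 1505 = -0.25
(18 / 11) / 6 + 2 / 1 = 25 / 11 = 2.27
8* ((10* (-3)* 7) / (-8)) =210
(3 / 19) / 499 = 3 / 9481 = 0.00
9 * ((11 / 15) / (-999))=-11 / 1665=-0.01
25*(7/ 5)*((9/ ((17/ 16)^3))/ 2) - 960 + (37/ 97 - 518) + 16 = -633973761/ 476561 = -1330.31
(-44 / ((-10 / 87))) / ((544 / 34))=23.92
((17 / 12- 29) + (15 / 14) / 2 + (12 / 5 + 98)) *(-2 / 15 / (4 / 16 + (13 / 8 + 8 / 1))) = -123232 / 124425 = -0.99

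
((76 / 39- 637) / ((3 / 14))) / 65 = -45.59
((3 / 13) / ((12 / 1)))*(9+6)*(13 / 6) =5 / 8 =0.62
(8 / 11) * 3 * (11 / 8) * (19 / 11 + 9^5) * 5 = 9743370 / 11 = 885760.91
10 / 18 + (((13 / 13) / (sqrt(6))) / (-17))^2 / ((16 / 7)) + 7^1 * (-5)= -2866859 / 83232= -34.44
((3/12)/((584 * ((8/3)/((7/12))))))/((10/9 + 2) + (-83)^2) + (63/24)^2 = 31950393615/4636791808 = 6.89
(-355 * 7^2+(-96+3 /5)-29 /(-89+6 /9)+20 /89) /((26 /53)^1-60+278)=-137499347 /1717700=-80.05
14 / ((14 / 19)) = 19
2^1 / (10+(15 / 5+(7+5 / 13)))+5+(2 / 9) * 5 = 14809 / 2385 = 6.21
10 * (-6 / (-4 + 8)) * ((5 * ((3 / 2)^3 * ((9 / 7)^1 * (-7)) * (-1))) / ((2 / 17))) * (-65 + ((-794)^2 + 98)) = -195335057925 / 16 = -12208441120.31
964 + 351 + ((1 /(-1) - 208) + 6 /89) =98440 /89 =1106.07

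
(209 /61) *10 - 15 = 1175 /61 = 19.26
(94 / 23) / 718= 47 / 8257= 0.01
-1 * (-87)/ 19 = 87/ 19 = 4.58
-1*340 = -340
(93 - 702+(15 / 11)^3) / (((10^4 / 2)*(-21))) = 67267 / 11646250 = 0.01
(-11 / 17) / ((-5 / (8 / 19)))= 88 / 1615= 0.05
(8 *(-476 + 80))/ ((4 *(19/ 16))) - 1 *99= -14553/ 19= -765.95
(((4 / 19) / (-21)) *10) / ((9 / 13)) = -520 / 3591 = -0.14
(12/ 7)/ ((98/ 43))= 0.75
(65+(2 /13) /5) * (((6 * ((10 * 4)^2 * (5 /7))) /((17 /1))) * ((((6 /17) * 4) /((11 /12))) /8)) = 5049.80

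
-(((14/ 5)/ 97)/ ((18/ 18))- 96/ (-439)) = -52706/ 212915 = -0.25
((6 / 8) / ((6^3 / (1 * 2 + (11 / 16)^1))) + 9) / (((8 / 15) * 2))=207575 / 24576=8.45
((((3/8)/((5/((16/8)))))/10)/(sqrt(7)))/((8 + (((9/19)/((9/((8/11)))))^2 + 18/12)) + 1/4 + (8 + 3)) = 43681 * sqrt(7)/423007550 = 0.00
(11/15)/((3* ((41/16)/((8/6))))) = 704/5535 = 0.13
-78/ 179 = -0.44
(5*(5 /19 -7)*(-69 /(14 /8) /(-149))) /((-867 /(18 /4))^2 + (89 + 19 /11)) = -8743680 /36501982601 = -0.00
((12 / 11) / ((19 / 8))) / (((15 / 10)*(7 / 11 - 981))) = -2 / 6403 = -0.00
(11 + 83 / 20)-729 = -14277 / 20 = -713.85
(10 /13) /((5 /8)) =16 /13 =1.23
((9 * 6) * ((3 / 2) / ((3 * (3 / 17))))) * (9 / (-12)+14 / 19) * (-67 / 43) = 3.14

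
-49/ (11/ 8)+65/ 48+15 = -10181/ 528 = -19.28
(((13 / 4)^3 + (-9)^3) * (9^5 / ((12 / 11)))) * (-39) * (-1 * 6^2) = -3378708964917 / 64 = -52792327576.83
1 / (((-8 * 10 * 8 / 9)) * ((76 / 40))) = -9 / 1216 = -0.01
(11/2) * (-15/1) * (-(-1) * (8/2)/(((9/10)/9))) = -3300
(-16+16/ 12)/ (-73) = 44/ 219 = 0.20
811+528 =1339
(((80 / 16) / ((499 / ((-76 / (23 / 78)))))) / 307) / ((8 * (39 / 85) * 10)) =-1615 / 7046878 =-0.00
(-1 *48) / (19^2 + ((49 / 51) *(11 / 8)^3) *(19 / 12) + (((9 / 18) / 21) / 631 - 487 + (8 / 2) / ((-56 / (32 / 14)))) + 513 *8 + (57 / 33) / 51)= -5115413495808 / 424347557289637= -0.01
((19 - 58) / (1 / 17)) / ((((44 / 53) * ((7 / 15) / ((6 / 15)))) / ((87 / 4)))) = -14888.44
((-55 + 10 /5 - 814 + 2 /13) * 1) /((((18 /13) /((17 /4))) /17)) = -3256741 /72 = -45232.51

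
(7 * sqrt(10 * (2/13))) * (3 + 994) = 13958 * sqrt(65)/13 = 8656.38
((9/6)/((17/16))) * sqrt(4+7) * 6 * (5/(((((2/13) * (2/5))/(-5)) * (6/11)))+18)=-104658 * sqrt(11)/17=-20418.31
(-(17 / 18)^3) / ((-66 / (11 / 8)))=0.02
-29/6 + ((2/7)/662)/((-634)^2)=-13504314751/2793996156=-4.83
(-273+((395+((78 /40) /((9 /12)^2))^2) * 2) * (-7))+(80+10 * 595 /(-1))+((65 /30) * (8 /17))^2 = -769909609 /65025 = -11840.21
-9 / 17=-0.53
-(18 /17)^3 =-5832 /4913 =-1.19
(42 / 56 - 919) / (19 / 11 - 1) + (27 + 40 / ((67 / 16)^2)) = -177162891 / 143648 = -1233.31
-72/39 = -24/13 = -1.85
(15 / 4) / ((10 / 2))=3 / 4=0.75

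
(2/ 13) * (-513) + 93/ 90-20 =-38177/ 390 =-97.89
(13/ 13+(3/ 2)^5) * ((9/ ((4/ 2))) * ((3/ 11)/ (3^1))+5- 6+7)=3525/ 64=55.08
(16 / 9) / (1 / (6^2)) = 64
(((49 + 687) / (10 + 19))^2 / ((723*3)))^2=293434556416 / 3327446608641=0.09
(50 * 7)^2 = 122500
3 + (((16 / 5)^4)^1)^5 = 1208925819900731469628051 / 95367431640625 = 12676506005.28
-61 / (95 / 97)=-5917 / 95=-62.28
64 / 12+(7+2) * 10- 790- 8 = -2108 / 3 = -702.67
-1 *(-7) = 7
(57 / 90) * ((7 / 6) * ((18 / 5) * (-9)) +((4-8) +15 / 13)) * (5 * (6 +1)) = -175693 / 195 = -900.99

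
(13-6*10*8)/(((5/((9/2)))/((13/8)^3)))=-9233991/5120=-1803.51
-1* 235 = -235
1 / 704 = 0.00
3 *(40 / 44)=30 / 11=2.73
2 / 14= 1 / 7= 0.14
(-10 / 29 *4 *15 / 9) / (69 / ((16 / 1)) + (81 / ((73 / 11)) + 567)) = -233600 / 59294763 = -0.00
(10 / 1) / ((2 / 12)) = 60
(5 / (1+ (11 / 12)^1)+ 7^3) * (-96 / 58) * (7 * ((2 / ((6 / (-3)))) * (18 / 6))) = 8012592 / 667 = 12012.88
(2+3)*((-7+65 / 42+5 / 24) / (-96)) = 4405 / 16128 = 0.27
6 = 6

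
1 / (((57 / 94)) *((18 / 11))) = 517 / 513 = 1.01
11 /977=0.01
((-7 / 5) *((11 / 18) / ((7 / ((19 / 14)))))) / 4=-209 / 5040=-0.04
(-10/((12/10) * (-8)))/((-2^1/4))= -25/12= -2.08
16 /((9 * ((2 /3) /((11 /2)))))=44 /3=14.67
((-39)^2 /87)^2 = 257049 /841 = 305.65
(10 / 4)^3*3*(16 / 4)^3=3000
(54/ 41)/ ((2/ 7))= 189/ 41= 4.61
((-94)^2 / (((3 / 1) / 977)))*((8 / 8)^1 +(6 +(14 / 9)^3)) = 67741361884 / 2187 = 30974559.62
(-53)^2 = 2809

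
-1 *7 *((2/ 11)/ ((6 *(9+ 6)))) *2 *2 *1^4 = -28/ 495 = -0.06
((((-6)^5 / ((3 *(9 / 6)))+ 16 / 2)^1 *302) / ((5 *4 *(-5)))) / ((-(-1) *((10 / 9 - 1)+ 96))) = 233748 / 4325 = 54.05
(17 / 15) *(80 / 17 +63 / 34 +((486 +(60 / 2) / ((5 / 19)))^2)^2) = 4406400000223 / 30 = 146880000007.43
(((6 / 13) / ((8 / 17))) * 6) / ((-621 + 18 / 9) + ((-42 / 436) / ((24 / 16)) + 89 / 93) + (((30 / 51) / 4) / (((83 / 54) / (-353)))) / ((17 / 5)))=-0.01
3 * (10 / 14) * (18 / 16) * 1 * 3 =405 / 56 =7.23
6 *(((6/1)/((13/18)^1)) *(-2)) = -99.69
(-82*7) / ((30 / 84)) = -8036 / 5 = -1607.20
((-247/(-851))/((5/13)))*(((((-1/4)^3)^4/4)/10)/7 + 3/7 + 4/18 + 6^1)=902888696082659/179895376281600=5.02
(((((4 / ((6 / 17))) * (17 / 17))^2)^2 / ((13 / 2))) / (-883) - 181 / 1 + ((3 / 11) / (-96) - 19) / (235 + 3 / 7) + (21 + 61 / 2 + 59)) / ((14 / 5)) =-28299797360515 / 1078745361408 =-26.23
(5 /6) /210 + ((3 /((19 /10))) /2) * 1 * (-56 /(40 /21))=-111113 /4788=-23.21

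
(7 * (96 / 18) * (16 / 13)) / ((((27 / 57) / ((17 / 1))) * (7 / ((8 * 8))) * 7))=5292032 / 2457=2153.86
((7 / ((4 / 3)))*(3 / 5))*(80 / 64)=63 / 16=3.94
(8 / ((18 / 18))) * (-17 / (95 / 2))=-272 / 95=-2.86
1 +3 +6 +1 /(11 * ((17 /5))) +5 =2810 /187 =15.03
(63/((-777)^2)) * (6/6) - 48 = -459983/9583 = -48.00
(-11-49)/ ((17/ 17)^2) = -60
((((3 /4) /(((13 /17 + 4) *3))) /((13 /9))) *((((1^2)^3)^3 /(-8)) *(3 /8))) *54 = -153 /1664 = -0.09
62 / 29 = 2.14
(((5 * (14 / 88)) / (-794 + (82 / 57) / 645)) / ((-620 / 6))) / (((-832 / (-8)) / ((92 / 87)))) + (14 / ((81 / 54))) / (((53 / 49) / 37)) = 3048073254442327139 / 9546994864602624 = 319.27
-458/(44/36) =-4122/11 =-374.73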